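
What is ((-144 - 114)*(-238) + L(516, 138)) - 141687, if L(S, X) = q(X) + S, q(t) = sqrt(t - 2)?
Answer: -79767 + 2*sqrt(34) ≈ -79755.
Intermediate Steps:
q(t) = sqrt(-2 + t)
L(S, X) = S + sqrt(-2 + X) (L(S, X) = sqrt(-2 + X) + S = S + sqrt(-2 + X))
((-144 - 114)*(-238) + L(516, 138)) - 141687 = ((-144 - 114)*(-238) + (516 + sqrt(-2 + 138))) - 141687 = (-258*(-238) + (516 + sqrt(136))) - 141687 = (61404 + (516 + 2*sqrt(34))) - 141687 = (61920 + 2*sqrt(34)) - 141687 = -79767 + 2*sqrt(34)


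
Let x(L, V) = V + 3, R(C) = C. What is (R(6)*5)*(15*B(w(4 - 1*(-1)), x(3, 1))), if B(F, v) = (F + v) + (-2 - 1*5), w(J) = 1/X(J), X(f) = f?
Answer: -1260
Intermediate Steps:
w(J) = 1/J
x(L, V) = 3 + V
B(F, v) = -7 + F + v (B(F, v) = (F + v) + (-2 - 5) = (F + v) - 7 = -7 + F + v)
(R(6)*5)*(15*B(w(4 - 1*(-1)), x(3, 1))) = (6*5)*(15*(-7 + 1/(4 - 1*(-1)) + (3 + 1))) = 30*(15*(-7 + 1/(4 + 1) + 4)) = 30*(15*(-7 + 1/5 + 4)) = 30*(15*(-7 + ⅕ + 4)) = 30*(15*(-14/5)) = 30*(-42) = -1260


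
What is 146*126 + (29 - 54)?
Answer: 18371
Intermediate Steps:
146*126 + (29 - 54) = 18396 - 25 = 18371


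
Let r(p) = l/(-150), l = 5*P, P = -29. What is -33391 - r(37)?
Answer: -1001759/30 ≈ -33392.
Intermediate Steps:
l = -145 (l = 5*(-29) = -145)
r(p) = 29/30 (r(p) = -145/(-150) = -145*(-1/150) = 29/30)
-33391 - r(37) = -33391 - 1*29/30 = -33391 - 29/30 = -1001759/30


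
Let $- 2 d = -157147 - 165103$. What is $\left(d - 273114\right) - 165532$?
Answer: $-277521$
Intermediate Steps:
$d = 161125$ ($d = - \frac{-157147 - 165103}{2} = \left(- \frac{1}{2}\right) \left(-322250\right) = 161125$)
$\left(d - 273114\right) - 165532 = \left(161125 - 273114\right) - 165532 = -111989 - 165532 = -277521$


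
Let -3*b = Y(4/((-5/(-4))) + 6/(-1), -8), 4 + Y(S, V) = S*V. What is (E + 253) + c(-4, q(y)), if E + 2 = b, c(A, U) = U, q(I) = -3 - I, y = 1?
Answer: 3613/15 ≈ 240.87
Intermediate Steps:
Y(S, V) = -4 + S*V
b = -92/15 (b = -(-4 + (4/((-5/(-4))) + 6/(-1))*(-8))/3 = -(-4 + (4/((-5*(-¼))) + 6*(-1))*(-8))/3 = -(-4 + (4/(5/4) - 6)*(-8))/3 = -(-4 + (4*(⅘) - 6)*(-8))/3 = -(-4 + (16/5 - 6)*(-8))/3 = -(-4 - 14/5*(-8))/3 = -(-4 + 112/5)/3 = -⅓*92/5 = -92/15 ≈ -6.1333)
E = -122/15 (E = -2 - 92/15 = -122/15 ≈ -8.1333)
(E + 253) + c(-4, q(y)) = (-122/15 + 253) + (-3 - 1*1) = 3673/15 + (-3 - 1) = 3673/15 - 4 = 3613/15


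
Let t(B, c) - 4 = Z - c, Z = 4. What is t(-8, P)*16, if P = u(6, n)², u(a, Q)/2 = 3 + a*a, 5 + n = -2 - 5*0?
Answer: -97216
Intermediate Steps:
n = -7 (n = -5 + (-2 - 5*0) = -5 + (-2 + 0) = -5 - 2 = -7)
u(a, Q) = 6 + 2*a² (u(a, Q) = 2*(3 + a*a) = 2*(3 + a²) = 6 + 2*a²)
P = 6084 (P = (6 + 2*6²)² = (6 + 2*36)² = (6 + 72)² = 78² = 6084)
t(B, c) = 8 - c (t(B, c) = 4 + (4 - c) = 8 - c)
t(-8, P)*16 = (8 - 1*6084)*16 = (8 - 6084)*16 = -6076*16 = -97216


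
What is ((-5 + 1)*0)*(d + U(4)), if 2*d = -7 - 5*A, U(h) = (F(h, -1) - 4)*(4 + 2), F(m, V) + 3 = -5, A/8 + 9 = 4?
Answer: 0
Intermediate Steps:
A = -40 (A = -72 + 8*4 = -72 + 32 = -40)
F(m, V) = -8 (F(m, V) = -3 - 5 = -8)
U(h) = -72 (U(h) = (-8 - 4)*(4 + 2) = -12*6 = -72)
d = 193/2 (d = (-7 - 5*(-40))/2 = (-7 - 1*(-200))/2 = (-7 + 200)/2 = (½)*193 = 193/2 ≈ 96.500)
((-5 + 1)*0)*(d + U(4)) = ((-5 + 1)*0)*(193/2 - 72) = -4*0*(49/2) = 0*(49/2) = 0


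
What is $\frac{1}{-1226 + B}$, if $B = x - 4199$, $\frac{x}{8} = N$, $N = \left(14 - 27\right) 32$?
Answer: $- \frac{1}{8753} \approx -0.00011425$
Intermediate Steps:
$N = -416$ ($N = \left(-13\right) 32 = -416$)
$x = -3328$ ($x = 8 \left(-416\right) = -3328$)
$B = -7527$ ($B = -3328 - 4199 = -7527$)
$\frac{1}{-1226 + B} = \frac{1}{-1226 - 7527} = \frac{1}{-8753} = - \frac{1}{8753}$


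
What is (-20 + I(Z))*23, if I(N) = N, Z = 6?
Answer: -322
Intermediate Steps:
(-20 + I(Z))*23 = (-20 + 6)*23 = -14*23 = -322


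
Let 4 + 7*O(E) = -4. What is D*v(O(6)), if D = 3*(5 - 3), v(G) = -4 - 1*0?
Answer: -24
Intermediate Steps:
O(E) = -8/7 (O(E) = -4/7 + (⅐)*(-4) = -4/7 - 4/7 = -8/7)
v(G) = -4 (v(G) = -4 + 0 = -4)
D = 6 (D = 3*2 = 6)
D*v(O(6)) = 6*(-4) = -24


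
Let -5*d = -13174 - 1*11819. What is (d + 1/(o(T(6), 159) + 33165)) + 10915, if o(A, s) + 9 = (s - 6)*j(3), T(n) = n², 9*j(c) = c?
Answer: 2642214581/166035 ≈ 15914.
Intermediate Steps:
j(c) = c/9
d = 24993/5 (d = -(-13174 - 1*11819)/5 = -(-13174 - 11819)/5 = -⅕*(-24993) = 24993/5 ≈ 4998.6)
o(A, s) = -11 + s/3 (o(A, s) = -9 + (s - 6)*((⅑)*3) = -9 + (-6 + s)*(⅓) = -9 + (-2 + s/3) = -11 + s/3)
(d + 1/(o(T(6), 159) + 33165)) + 10915 = (24993/5 + 1/((-11 + (⅓)*159) + 33165)) + 10915 = (24993/5 + 1/((-11 + 53) + 33165)) + 10915 = (24993/5 + 1/(42 + 33165)) + 10915 = (24993/5 + 1/33207) + 10915 = 829942556/166035 + 10915 = 2642214581/166035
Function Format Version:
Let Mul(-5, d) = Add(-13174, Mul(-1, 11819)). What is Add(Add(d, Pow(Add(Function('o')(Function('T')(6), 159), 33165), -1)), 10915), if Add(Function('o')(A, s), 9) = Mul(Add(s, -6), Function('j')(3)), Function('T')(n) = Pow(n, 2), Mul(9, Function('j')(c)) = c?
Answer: Rational(2642214581, 166035) ≈ 15914.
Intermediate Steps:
Function('j')(c) = Mul(Rational(1, 9), c)
d = Rational(24993, 5) (d = Mul(Rational(-1, 5), Add(-13174, Mul(-1, 11819))) = Mul(Rational(-1, 5), Add(-13174, -11819)) = Mul(Rational(-1, 5), -24993) = Rational(24993, 5) ≈ 4998.6)
Function('o')(A, s) = Add(-11, Mul(Rational(1, 3), s)) (Function('o')(A, s) = Add(-9, Mul(Add(s, -6), Mul(Rational(1, 9), 3))) = Add(-9, Mul(Add(-6, s), Rational(1, 3))) = Add(-9, Add(-2, Mul(Rational(1, 3), s))) = Add(-11, Mul(Rational(1, 3), s)))
Add(Add(d, Pow(Add(Function('o')(Function('T')(6), 159), 33165), -1)), 10915) = Add(Add(Rational(24993, 5), Pow(Add(Add(-11, Mul(Rational(1, 3), 159)), 33165), -1)), 10915) = Add(Add(Rational(24993, 5), Pow(Add(Add(-11, 53), 33165), -1)), 10915) = Add(Add(Rational(24993, 5), Pow(Add(42, 33165), -1)), 10915) = Add(Add(Rational(24993, 5), Pow(33207, -1)), 10915) = Add(Add(Rational(24993, 5), Rational(1, 33207)), 10915) = Add(Rational(829942556, 166035), 10915) = Rational(2642214581, 166035)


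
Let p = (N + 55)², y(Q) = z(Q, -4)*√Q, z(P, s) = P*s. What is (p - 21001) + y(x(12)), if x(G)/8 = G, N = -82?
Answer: -20272 - 1536*√6 ≈ -24034.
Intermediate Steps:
x(G) = 8*G
y(Q) = -4*Q^(3/2) (y(Q) = (Q*(-4))*√Q = (-4*Q)*√Q = -4*Q^(3/2))
p = 729 (p = (-82 + 55)² = (-27)² = 729)
(p - 21001) + y(x(12)) = (729 - 21001) - 4*384*√6 = -20272 - 1536*√6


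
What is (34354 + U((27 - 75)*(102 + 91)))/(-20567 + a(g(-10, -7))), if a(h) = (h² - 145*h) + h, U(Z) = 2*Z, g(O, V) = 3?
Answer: -7913/10495 ≈ -0.75398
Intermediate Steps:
a(h) = h² - 144*h
(34354 + U((27 - 75)*(102 + 91)))/(-20567 + a(g(-10, -7))) = (34354 + 2*((27 - 75)*(102 + 91)))/(-20567 + 3*(-144 + 3)) = (34354 + 2*(-48*193))/(-20567 + 3*(-141)) = (34354 + 2*(-9264))/(-20567 - 423) = (34354 - 18528)/(-20990) = 15826*(-1/20990) = -7913/10495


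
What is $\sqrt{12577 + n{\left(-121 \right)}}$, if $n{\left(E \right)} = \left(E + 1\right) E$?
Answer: $7 \sqrt{553} \approx 164.61$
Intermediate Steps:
$n{\left(E \right)} = E \left(1 + E\right)$ ($n{\left(E \right)} = \left(1 + E\right) E = E \left(1 + E\right)$)
$\sqrt{12577 + n{\left(-121 \right)}} = \sqrt{12577 - 121 \left(1 - 121\right)} = \sqrt{12577 - -14520} = \sqrt{12577 + 14520} = \sqrt{27097} = 7 \sqrt{553}$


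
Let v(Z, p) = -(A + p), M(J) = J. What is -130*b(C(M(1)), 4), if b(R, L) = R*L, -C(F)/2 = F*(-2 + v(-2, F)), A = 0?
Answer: -3120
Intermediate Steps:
v(Z, p) = -p (v(Z, p) = -(0 + p) = -p)
C(F) = -2*F*(-2 - F)
b(R, L) = L*R
-130*b(C(M(1)), 4) = -520*2*1*(2 + 1) = -520*2*1*3 = -520*6 = -130*24 = -3120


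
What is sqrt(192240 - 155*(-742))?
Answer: 5*sqrt(12290) ≈ 554.30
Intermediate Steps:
sqrt(192240 - 155*(-742)) = sqrt(192240 + 115010) = sqrt(307250) = 5*sqrt(12290)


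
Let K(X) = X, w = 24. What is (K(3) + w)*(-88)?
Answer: -2376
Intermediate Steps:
(K(3) + w)*(-88) = (3 + 24)*(-88) = 27*(-88) = -2376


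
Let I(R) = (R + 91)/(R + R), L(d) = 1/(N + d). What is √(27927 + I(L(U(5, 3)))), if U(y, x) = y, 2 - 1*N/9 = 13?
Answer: √94602/2 ≈ 153.79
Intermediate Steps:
N = -99 (N = 18 - 9*13 = 18 - 117 = -99)
L(d) = 1/(-99 + d)
I(R) = (91 + R)/(2*R) (I(R) = (91 + R)/((2*R)) = (91 + R)*(1/(2*R)) = (91 + R)/(2*R))
√(27927 + I(L(U(5, 3)))) = √(27927 + (91 + 1/(-99 + 5))/(2*(1/(-99 + 5)))) = √(27927 + (91 + 1/(-94))/(2*(1/(-94)))) = √(27927 + (91 - 1/94)/(2*(-1/94))) = √(27927 + (½)*(-94)*(8553/94)) = √(27927 - 8553/2) = √(47301/2) = √94602/2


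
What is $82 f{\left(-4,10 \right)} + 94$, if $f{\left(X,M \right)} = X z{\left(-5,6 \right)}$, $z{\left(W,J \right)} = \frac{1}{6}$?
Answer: $\frac{118}{3} \approx 39.333$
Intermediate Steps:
$z{\left(W,J \right)} = \frac{1}{6}$
$f{\left(X,M \right)} = \frac{X}{6}$ ($f{\left(X,M \right)} = X \frac{1}{6} = \frac{X}{6}$)
$82 f{\left(-4,10 \right)} + 94 = 82 \cdot \frac{1}{6} \left(-4\right) + 94 = 82 \left(- \frac{2}{3}\right) + 94 = - \frac{164}{3} + 94 = \frac{118}{3}$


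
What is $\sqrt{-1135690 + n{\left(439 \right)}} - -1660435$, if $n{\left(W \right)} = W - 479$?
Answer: $1660435 + i \sqrt{1135730} \approx 1.6604 \cdot 10^{6} + 1065.7 i$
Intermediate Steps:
$n{\left(W \right)} = -479 + W$ ($n{\left(W \right)} = W - 479 = -479 + W$)
$\sqrt{-1135690 + n{\left(439 \right)}} - -1660435 = \sqrt{-1135690 + \left(-479 + 439\right)} - -1660435 = \sqrt{-1135690 - 40} + 1660435 = \sqrt{-1135730} + 1660435 = i \sqrt{1135730} + 1660435 = 1660435 + i \sqrt{1135730}$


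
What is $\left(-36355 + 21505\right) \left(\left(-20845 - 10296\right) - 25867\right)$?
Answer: $846568800$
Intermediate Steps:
$\left(-36355 + 21505\right) \left(\left(-20845 - 10296\right) - 25867\right) = - 14850 \left(\left(-20845 - 10296\right) - 25867\right) = - 14850 \left(-31141 - 25867\right) = \left(-14850\right) \left(-57008\right) = 846568800$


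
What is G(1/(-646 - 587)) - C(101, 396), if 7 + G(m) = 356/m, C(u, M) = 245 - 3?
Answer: -439197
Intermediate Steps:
C(u, M) = 242
G(m) = -7 + 356/m
G(1/(-646 - 587)) - C(101, 396) = (-7 + 356/(1/(-646 - 587))) - 1*242 = (-7 + 356/(1/(-1233))) - 242 = (-7 + 356/(-1/1233)) - 242 = (-7 + 356*(-1233)) - 242 = (-7 - 438948) - 242 = -438955 - 242 = -439197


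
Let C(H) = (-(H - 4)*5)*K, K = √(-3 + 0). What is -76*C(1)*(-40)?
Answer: 45600*I*√3 ≈ 78982.0*I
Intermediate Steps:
K = I*√3 (K = √(-3) = I*√3 ≈ 1.732*I)
C(H) = I*√3*(20 - 5*H) (C(H) = (-(H - 4)*5)*(I*√3) = (-(-4 + H)*5)*(I*√3) = (-(-20 + 5*H))*(I*√3) = (20 - 5*H)*(I*√3) = I*√3*(20 - 5*H))
-76*C(1)*(-40) = -380*I*√3*(4 - 1*1)*(-40) = -380*I*√3*(4 - 1)*(-40) = -380*I*√3*3*(-40) = -1140*I*√3*(-40) = 45600*I*√3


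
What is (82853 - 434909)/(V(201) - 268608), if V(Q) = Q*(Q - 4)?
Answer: 117352/76337 ≈ 1.5373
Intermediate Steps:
V(Q) = Q*(-4 + Q)
(82853 - 434909)/(V(201) - 268608) = (82853 - 434909)/(201*(-4 + 201) - 268608) = -352056/(201*197 - 268608) = -352056/(39597 - 268608) = -352056/(-229011) = -352056*(-1/229011) = 117352/76337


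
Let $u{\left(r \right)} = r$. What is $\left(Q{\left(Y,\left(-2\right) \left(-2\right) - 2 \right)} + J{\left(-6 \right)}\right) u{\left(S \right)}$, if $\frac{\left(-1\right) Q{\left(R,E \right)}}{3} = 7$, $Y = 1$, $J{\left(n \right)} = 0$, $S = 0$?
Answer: $0$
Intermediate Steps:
$Q{\left(R,E \right)} = -21$ ($Q{\left(R,E \right)} = \left(-3\right) 7 = -21$)
$\left(Q{\left(Y,\left(-2\right) \left(-2\right) - 2 \right)} + J{\left(-6 \right)}\right) u{\left(S \right)} = \left(-21 + 0\right) 0 = \left(-21\right) 0 = 0$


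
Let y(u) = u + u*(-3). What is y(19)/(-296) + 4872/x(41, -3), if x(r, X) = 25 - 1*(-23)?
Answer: 15041/148 ≈ 101.63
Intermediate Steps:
y(u) = -2*u (y(u) = u - 3*u = -2*u)
x(r, X) = 48 (x(r, X) = 25 + 23 = 48)
y(19)/(-296) + 4872/x(41, -3) = -2*19/(-296) + 4872/48 = -38*(-1/296) + 4872*(1/48) = 19/148 + 203/2 = 15041/148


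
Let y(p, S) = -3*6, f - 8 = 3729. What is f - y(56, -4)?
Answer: 3755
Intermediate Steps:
f = 3737 (f = 8 + 3729 = 3737)
y(p, S) = -18
f - y(56, -4) = 3737 - 1*(-18) = 3737 + 18 = 3755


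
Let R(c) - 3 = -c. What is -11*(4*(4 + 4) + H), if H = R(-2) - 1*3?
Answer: -374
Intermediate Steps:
R(c) = 3 - c
H = 2 (H = (3 - 1*(-2)) - 1*3 = (3 + 2) - 3 = 5 - 3 = 2)
-11*(4*(4 + 4) + H) = -11*(4*(4 + 4) + 2) = -11*(4*8 + 2) = -11*(32 + 2) = -11*34 = -374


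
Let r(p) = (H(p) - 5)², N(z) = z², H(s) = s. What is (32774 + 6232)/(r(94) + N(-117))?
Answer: 19503/10805 ≈ 1.8050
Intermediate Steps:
r(p) = (-5 + p)² (r(p) = (p - 5)² = (-5 + p)²)
(32774 + 6232)/(r(94) + N(-117)) = (32774 + 6232)/((-5 + 94)² + (-117)²) = 39006/(89² + 13689) = 39006/(7921 + 13689) = 39006/21610 = 39006*(1/21610) = 19503/10805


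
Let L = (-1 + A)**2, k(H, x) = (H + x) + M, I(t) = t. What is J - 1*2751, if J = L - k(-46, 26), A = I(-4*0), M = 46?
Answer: -2776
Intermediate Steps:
A = 0 (A = -4*0 = 0)
k(H, x) = 46 + H + x (k(H, x) = (H + x) + 46 = 46 + H + x)
L = 1 (L = (-1 + 0)**2 = (-1)**2 = 1)
J = -25 (J = 1 - (46 - 46 + 26) = 1 - 1*26 = 1 - 26 = -25)
J - 1*2751 = -25 - 1*2751 = -25 - 2751 = -2776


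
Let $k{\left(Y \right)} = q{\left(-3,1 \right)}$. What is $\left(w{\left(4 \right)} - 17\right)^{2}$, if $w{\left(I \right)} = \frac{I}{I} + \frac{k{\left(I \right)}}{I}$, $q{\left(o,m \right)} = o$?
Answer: $\frac{4489}{16} \approx 280.56$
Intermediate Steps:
$k{\left(Y \right)} = -3$
$w{\left(I \right)} = 1 - \frac{3}{I}$ ($w{\left(I \right)} = \frac{I}{I} - \frac{3}{I} = 1 - \frac{3}{I}$)
$\left(w{\left(4 \right)} - 17\right)^{2} = \left(\frac{-3 + 4}{4} - 17\right)^{2} = \left(\frac{1}{4} \cdot 1 - 17\right)^{2} = \left(\frac{1}{4} - 17\right)^{2} = \left(- \frac{67}{4}\right)^{2} = \frac{4489}{16}$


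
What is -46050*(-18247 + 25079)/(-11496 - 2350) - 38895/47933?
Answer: 1077131082045/47405737 ≈ 22722.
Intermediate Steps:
-46050*(-18247 + 25079)/(-11496 - 2350) - 38895/47933 = -46050/((-13846/6832)) - 38895*1/47933 = -46050/((-13846*1/6832)) - 38895/47933 = -46050/(-989/488) - 38895/47933 = -46050*(-488/989) - 38895/47933 = 22472400/989 - 38895/47933 = 1077131082045/47405737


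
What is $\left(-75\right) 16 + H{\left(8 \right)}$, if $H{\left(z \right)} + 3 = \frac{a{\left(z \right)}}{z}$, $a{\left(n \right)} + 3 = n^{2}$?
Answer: $- \frac{9563}{8} \approx -1195.4$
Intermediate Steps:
$a{\left(n \right)} = -3 + n^{2}$
$H{\left(z \right)} = -3 + \frac{-3 + z^{2}}{z}$
$\left(-75\right) 16 + H{\left(8 \right)} = \left(-75\right) 16 - \left(-5 + \frac{3}{8}\right) = -1200 - - \frac{37}{8} = -1200 + \frac{37}{8} = - \frac{9563}{8}$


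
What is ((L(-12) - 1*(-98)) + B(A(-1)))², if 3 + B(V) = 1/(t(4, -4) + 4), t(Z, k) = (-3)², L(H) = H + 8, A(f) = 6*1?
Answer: 1401856/169 ≈ 8295.0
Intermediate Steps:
A(f) = 6
L(H) = 8 + H
t(Z, k) = 9
B(V) = -38/13 (B(V) = -3 + 1/(9 + 4) = -3 + 1/13 = -38/13)
((L(-12) - 1*(-98)) + B(A(-1)))² = (((8 - 12) - 1*(-98)) - 38/13)² = ((-4 + 98) - 38/13)² = (94 - 38/13)² = (1184/13)² = 1401856/169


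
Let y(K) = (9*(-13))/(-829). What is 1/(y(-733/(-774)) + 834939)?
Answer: 829/692164548 ≈ 1.1977e-6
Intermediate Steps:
y(K) = 117/829 (y(K) = -117*(-1/829) = 117/829)
1/(y(-733/(-774)) + 834939) = 1/(117/829 + 834939) = 1/(692164548/829) = 829/692164548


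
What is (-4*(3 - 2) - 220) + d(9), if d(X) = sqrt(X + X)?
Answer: -224 + 3*sqrt(2) ≈ -219.76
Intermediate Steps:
d(X) = sqrt(2)*sqrt(X) (d(X) = sqrt(2*X) = sqrt(2)*sqrt(X))
(-4*(3 - 2) - 220) + d(9) = (-4*(3 - 2) - 220) + sqrt(2)*sqrt(9) = (-4*1 - 220) + sqrt(2)*3 = (-4 - 220) + 3*sqrt(2) = -224 + 3*sqrt(2)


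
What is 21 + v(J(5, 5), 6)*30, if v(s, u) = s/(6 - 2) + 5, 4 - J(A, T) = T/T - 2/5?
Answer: 393/2 ≈ 196.50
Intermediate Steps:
J(A, T) = 17/5 (J(A, T) = 4 - (T/T - 2/5) = 4 - (1 - 2*⅕) = 4 - (1 - ⅖) = 4 - 1*⅗ = 4 - ⅗ = 17/5)
v(s, u) = 5 + s/4 (v(s, u) = s/4 + 5 = 5 + s/4)
21 + v(J(5, 5), 6)*30 = 21 + (5 + (¼)*(17/5))*30 = 21 + (5 + 17/20)*30 = 21 + (117/20)*30 = 21 + 351/2 = 393/2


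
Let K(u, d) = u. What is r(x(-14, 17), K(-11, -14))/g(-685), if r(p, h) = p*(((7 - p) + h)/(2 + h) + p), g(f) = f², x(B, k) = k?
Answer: 986/1407675 ≈ 0.00070045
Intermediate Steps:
r(p, h) = p*(p + (7 + h - p)/(2 + h)) (r(p, h) = p*((7 + h - p)/(2 + h) + p) = p*(p + (7 + h - p)/(2 + h)))
r(x(-14, 17), K(-11, -14))/g(-685) = (17*(7 - 11 + 17 - 11*17)/(2 - 11))/((-685)²) = (17*(7 - 11 + 17 - 187)/(-9))/469225 = (17*(-⅑)*(-174))*(1/469225) = (986/3)*(1/469225) = 986/1407675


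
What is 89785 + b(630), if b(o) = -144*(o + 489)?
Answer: -71351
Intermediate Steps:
b(o) = -70416 - 144*o (b(o) = -144*(489 + o) = -70416 - 144*o)
89785 + b(630) = 89785 + (-70416 - 144*630) = 89785 + (-70416 - 90720) = 89785 - 161136 = -71351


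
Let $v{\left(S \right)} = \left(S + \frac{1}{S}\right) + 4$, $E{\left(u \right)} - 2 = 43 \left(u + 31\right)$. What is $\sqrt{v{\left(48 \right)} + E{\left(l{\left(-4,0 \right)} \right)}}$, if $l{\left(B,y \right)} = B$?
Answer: $\frac{\sqrt{174963}}{12} \approx 34.857$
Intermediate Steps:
$E{\left(u \right)} = 1335 + 43 u$ ($E{\left(u \right)} = 2 + 43 \left(u + 31\right) = 2 + 43 \left(31 + u\right) = 2 + \left(1333 + 43 u\right) = 1335 + 43 u$)
$v{\left(S \right)} = 4 + S + \frac{1}{S}$
$\sqrt{v{\left(48 \right)} + E{\left(l{\left(-4,0 \right)} \right)}} = \sqrt{\left(4 + 48 + \frac{1}{48}\right) + \left(1335 + 43 \left(-4\right)\right)} = \sqrt{\left(4 + 48 + \frac{1}{48}\right) + \left(1335 - 172\right)} = \sqrt{\frac{2497}{48} + 1163} = \sqrt{\frac{58321}{48}} = \frac{\sqrt{174963}}{12}$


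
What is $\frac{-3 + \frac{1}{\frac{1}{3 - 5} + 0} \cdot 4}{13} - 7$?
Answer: $- \frac{102}{13} \approx -7.8462$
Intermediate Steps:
$\frac{-3 + \frac{1}{\frac{1}{3 - 5} + 0} \cdot 4}{13} - 7 = \left(-3 + \frac{1}{\frac{1}{-2} + 0} \cdot 4\right) \frac{1}{13} - 7 = \left(-3 + \frac{1}{- \frac{1}{2} + 0} \cdot 4\right) \frac{1}{13} - 7 = \left(-3 + \frac{1}{- \frac{1}{2}} \cdot 4\right) \frac{1}{13} - 7 = \left(-3 - 8\right) \frac{1}{13} - 7 = \left(-11\right) \frac{1}{13} - 7 = - \frac{11}{13} - 7 = - \frac{102}{13}$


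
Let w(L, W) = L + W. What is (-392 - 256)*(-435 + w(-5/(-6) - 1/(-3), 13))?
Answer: 272700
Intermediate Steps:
(-392 - 256)*(-435 + w(-5/(-6) - 1/(-3), 13)) = (-392 - 256)*(-435 + ((-5/(-6) - 1/(-3)) + 13)) = -648*(-435 + ((-5*(-1/6) - 1*(-1/3)) + 13)) = -648*(-435 + ((5/6 + 1/3) + 13)) = -648*(-435 + (7/6 + 13)) = -648*(-435 + 85/6) = -648*(-2525/6) = 272700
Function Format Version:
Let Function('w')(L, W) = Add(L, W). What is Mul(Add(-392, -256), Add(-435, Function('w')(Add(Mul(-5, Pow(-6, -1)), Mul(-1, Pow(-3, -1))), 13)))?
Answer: 272700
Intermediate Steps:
Mul(Add(-392, -256), Add(-435, Function('w')(Add(Mul(-5, Pow(-6, -1)), Mul(-1, Pow(-3, -1))), 13))) = Mul(Add(-392, -256), Add(-435, Add(Add(Mul(-5, Pow(-6, -1)), Mul(-1, Pow(-3, -1))), 13))) = Mul(-648, Add(-435, Add(Add(Mul(-5, Rational(-1, 6)), Mul(-1, Rational(-1, 3))), 13))) = Mul(-648, Add(-435, Add(Add(Rational(5, 6), Rational(1, 3)), 13))) = Mul(-648, Add(-435, Add(Rational(7, 6), 13))) = Mul(-648, Add(-435, Rational(85, 6))) = Mul(-648, Rational(-2525, 6)) = 272700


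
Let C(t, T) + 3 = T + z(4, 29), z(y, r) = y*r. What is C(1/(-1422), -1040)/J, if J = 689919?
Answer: -309/229973 ≈ -0.0013436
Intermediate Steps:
z(y, r) = r*y
C(t, T) = 113 + T (C(t, T) = -3 + (T + 29*4) = -3 + (T + 116) = -3 + (116 + T) = 113 + T)
C(1/(-1422), -1040)/J = (113 - 1040)/689919 = -927*1/689919 = -309/229973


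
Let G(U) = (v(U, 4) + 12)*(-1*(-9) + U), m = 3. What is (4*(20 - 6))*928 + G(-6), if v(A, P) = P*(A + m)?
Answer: 51968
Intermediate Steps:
v(A, P) = P*(3 + A) (v(A, P) = P*(A + 3) = P*(3 + A))
G(U) = (9 + U)*(24 + 4*U) (G(U) = (4*(3 + U) + 12)*(-1*(-9) + U) = ((12 + 4*U) + 12)*(9 + U) = (24 + 4*U)*(9 + U) = (9 + U)*(24 + 4*U))
(4*(20 - 6))*928 + G(-6) = (4*(20 - 6))*928 + (216 + 4*(-6)² + 60*(-6)) = (4*14)*928 + (216 + 4*36 - 360) = 56*928 + (216 + 144 - 360) = 51968 + 0 = 51968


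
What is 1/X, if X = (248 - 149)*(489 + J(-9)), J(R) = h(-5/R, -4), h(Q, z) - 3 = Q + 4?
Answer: 1/49159 ≈ 2.0342e-5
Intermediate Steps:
h(Q, z) = 7 + Q (h(Q, z) = 3 + (Q + 4) = 3 + (4 + Q) = 7 + Q)
J(R) = 7 - 5/R
X = 49159 (X = (248 - 149)*(489 + (7 - 5/(-9))) = 99*(489 + (7 - 5*(-1/9))) = 99*(489 + (7 + 5/9)) = 99*(489 + 68/9) = 99*(4469/9) = 49159)
1/X = 1/49159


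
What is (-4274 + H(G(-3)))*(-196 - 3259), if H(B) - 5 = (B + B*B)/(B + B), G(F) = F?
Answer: 14752850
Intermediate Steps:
H(B) = 5 + (B + B²)/(2*B) (H(B) = 5 + (B + B*B)/(B + B) = 5 + (B + B²)/((2*B)) = 5 + (B + B²)*(1/(2*B)) = 5 + (B + B²)/(2*B))
(-4274 + H(G(-3)))*(-196 - 3259) = (-4274 + (11/2 + (½)*(-3)))*(-196 - 3259) = (-4274 + (11/2 - 3/2))*(-3455) = (-4274 + 4)*(-3455) = -4270*(-3455) = 14752850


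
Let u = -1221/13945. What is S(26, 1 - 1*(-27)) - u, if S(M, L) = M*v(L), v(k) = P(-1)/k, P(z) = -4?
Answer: -354023/97615 ≈ -3.6267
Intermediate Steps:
v(k) = -4/k
S(M, L) = -4*M/L (S(M, L) = M*(-4/L) = -4*M/L)
u = -1221/13945 (u = -1221*1/13945 = -1221/13945 ≈ -0.087558)
S(26, 1 - 1*(-27)) - u = -4*26/(1 - 1*(-27)) - 1*(-1221/13945) = -4*26/(1 + 27) + 1221/13945 = -4*26/28 + 1221/13945 = -4*26*1/28 + 1221/13945 = -26/7 + 1221/13945 = -354023/97615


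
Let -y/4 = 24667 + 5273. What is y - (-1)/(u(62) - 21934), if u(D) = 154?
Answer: -2608372801/21780 ≈ -1.1976e+5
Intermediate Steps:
y = -119760 (y = -4*(24667 + 5273) = -4*29940 = -119760)
y - (-1)/(u(62) - 21934) = -119760 - (-1)/(154 - 21934) = -119760 - (-1)/(-21780) = -119760 - (-1)*(-1)/21780 = -119760 - 1*1/21780 = -119760 - 1/21780 = -2608372801/21780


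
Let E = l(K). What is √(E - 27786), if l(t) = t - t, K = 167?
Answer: I*√27786 ≈ 166.69*I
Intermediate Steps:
l(t) = 0
E = 0
√(E - 27786) = √(0 - 27786) = √(-27786) = I*√27786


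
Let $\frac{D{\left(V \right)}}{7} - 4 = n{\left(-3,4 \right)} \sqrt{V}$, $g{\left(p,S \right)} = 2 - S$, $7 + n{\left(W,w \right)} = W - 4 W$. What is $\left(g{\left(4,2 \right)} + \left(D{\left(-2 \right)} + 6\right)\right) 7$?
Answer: $238 + 98 i \sqrt{2} \approx 238.0 + 138.59 i$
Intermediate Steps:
$n{\left(W,w \right)} = -7 - 3 W$ ($n{\left(W,w \right)} = -7 + \left(W - 4 W\right) = -7 - 3 W$)
$D{\left(V \right)} = 28 + 14 \sqrt{V}$ ($D{\left(V \right)} = 28 + 7 \left(-7 - -9\right) \sqrt{V} = 28 + 7 \left(-7 + 9\right) \sqrt{V} = 28 + 7 \cdot 2 \sqrt{V} = 28 + 14 \sqrt{V}$)
$\left(g{\left(4,2 \right)} + \left(D{\left(-2 \right)} + 6\right)\right) 7 = \left(\left(2 - 2\right) + \left(\left(28 + 14 \sqrt{-2}\right) + 6\right)\right) 7 = \left(\left(2 - 2\right) + \left(\left(28 + 14 i \sqrt{2}\right) + 6\right)\right) 7 = \left(0 + \left(\left(28 + 14 i \sqrt{2}\right) + 6\right)\right) 7 = \left(0 + \left(34 + 14 i \sqrt{2}\right)\right) 7 = \left(34 + 14 i \sqrt{2}\right) 7 = 238 + 98 i \sqrt{2}$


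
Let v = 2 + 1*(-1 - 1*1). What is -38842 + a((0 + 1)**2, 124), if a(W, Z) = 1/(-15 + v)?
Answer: -582631/15 ≈ -38842.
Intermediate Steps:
v = 0 (v = 2 + 1*(-1 - 1) = 2 + 1*(-2) = 2 - 2 = 0)
a(W, Z) = -1/15 (a(W, Z) = 1/(-15 + 0) = 1/(-15) = -1/15)
-38842 + a((0 + 1)**2, 124) = -38842 - 1/15 = -582631/15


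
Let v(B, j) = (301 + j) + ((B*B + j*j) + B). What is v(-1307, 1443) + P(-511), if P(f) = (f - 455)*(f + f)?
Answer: 4778187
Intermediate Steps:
P(f) = 2*f*(-455 + f) (P(f) = (-455 + f)*(2*f) = 2*f*(-455 + f))
v(B, j) = 301 + B + j + B**2 + j**2 (v(B, j) = (301 + j) + ((B**2 + j**2) + B) = (301 + j) + (B + B**2 + j**2) = 301 + B + j + B**2 + j**2)
v(-1307, 1443) + P(-511) = (301 - 1307 + 1443 + (-1307)**2 + 1443**2) + 2*(-511)*(-455 - 511) = (301 - 1307 + 1443 + 1708249 + 2082249) + 2*(-511)*(-966) = 3790935 + 987252 = 4778187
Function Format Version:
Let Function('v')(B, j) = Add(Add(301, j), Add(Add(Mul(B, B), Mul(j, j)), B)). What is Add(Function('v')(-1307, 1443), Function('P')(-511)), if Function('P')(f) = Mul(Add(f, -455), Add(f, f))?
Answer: 4778187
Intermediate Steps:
Function('P')(f) = Mul(2, f, Add(-455, f)) (Function('P')(f) = Mul(Add(-455, f), Mul(2, f)) = Mul(2, f, Add(-455, f)))
Function('v')(B, j) = Add(301, B, j, Pow(B, 2), Pow(j, 2)) (Function('v')(B, j) = Add(Add(301, j), Add(Add(Pow(B, 2), Pow(j, 2)), B)) = Add(Add(301, j), Add(B, Pow(B, 2), Pow(j, 2))) = Add(301, B, j, Pow(B, 2), Pow(j, 2)))
Add(Function('v')(-1307, 1443), Function('P')(-511)) = Add(Add(301, -1307, 1443, Pow(-1307, 2), Pow(1443, 2)), Mul(2, -511, Add(-455, -511))) = Add(Add(301, -1307, 1443, 1708249, 2082249), Mul(2, -511, -966)) = Add(3790935, 987252) = 4778187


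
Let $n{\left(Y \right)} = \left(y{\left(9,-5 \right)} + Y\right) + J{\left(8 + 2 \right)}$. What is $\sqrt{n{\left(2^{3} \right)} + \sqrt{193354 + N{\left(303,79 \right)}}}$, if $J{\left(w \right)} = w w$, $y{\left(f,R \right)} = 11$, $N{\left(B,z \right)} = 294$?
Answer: $\sqrt{119 + 28 \sqrt{247}} \approx 23.644$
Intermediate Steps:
$J{\left(w \right)} = w^{2}$
$n{\left(Y \right)} = 111 + Y$ ($n{\left(Y \right)} = \left(11 + Y\right) + \left(8 + 2\right)^{2} = \left(11 + Y\right) + 10^{2} = \left(11 + Y\right) + 100 = 111 + Y$)
$\sqrt{n{\left(2^{3} \right)} + \sqrt{193354 + N{\left(303,79 \right)}}} = \sqrt{\left(111 + 2^{3}\right) + \sqrt{193354 + 294}} = \sqrt{\left(111 + 8\right) + \sqrt{193648}} = \sqrt{119 + 28 \sqrt{247}}$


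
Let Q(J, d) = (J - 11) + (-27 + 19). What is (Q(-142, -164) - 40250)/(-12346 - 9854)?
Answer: 40411/22200 ≈ 1.8203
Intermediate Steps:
Q(J, d) = -19 + J (Q(J, d) = (-11 + J) - 8 = -19 + J)
(Q(-142, -164) - 40250)/(-12346 - 9854) = ((-19 - 142) - 40250)/(-12346 - 9854) = (-161 - 40250)/(-22200) = -40411*(-1/22200) = 40411/22200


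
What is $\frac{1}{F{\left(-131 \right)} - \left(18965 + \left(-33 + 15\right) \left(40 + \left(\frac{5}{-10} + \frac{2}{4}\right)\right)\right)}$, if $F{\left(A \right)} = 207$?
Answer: $- \frac{1}{18038} \approx -5.5438 \cdot 10^{-5}$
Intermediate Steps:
$\frac{1}{F{\left(-131 \right)} - \left(18965 + \left(-33 + 15\right) \left(40 + \left(\frac{5}{-10} + \frac{2}{4}\right)\right)\right)} = \frac{1}{207 - \left(18965 + \left(-33 + 15\right) \left(40 + \left(\frac{5}{-10} + \frac{2}{4}\right)\right)\right)} = \frac{1}{207 - \left(18965 - 18 \left(40 + \left(5 \left(- \frac{1}{10}\right) + 2 \cdot \frac{1}{4}\right)\right)\right)} = \frac{1}{207 - \left(18965 - 18 \left(40 + \left(- \frac{1}{2} + \frac{1}{2}\right)\right)\right)} = \frac{1}{207 - \left(18965 - 18 \left(40 + 0\right)\right)} = \frac{1}{207 - \left(18965 - 720\right)} = \frac{1}{207 + \left(-18997 + \left(32 - -720\right)\right)} = \frac{1}{207 + \left(-18997 + \left(32 + 720\right)\right)} = \frac{1}{207 + \left(-18997 + 752\right)} = \frac{1}{207 - 18245} = \frac{1}{-18038} = - \frac{1}{18038}$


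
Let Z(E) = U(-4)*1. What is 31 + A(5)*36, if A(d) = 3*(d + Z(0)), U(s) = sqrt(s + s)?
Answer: 571 + 216*I*sqrt(2) ≈ 571.0 + 305.47*I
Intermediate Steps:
U(s) = sqrt(2)*sqrt(s) (U(s) = sqrt(2*s) = sqrt(2)*sqrt(s))
Z(E) = 2*I*sqrt(2) (Z(E) = (sqrt(2)*sqrt(-4))*1 = (sqrt(2)*(2*I))*1 = (2*I*sqrt(2))*1 = 2*I*sqrt(2))
A(d) = 3*d + 6*I*sqrt(2) (A(d) = 3*(d + 2*I*sqrt(2)) = 3*d + 6*I*sqrt(2))
31 + A(5)*36 = 31 + (3*5 + 6*I*sqrt(2))*36 = 31 + (15 + 6*I*sqrt(2))*36 = 31 + (540 + 216*I*sqrt(2)) = 571 + 216*I*sqrt(2)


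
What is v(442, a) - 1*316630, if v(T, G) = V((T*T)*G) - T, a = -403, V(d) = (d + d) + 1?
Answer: -157780455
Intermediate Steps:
V(d) = 1 + 2*d (V(d) = 2*d + 1 = 1 + 2*d)
v(T, G) = 1 - T + 2*G*T**2 (v(T, G) = (1 + 2*((T*T)*G)) - T = (1 + 2*(T**2*G)) - T = (1 + 2*(G*T**2)) - T = (1 + 2*G*T**2) - T = 1 - T + 2*G*T**2)
v(442, a) - 1*316630 = (1 - 1*442 + 2*(-403)*442**2) - 1*316630 = (1 - 442 + 2*(-403)*195364) - 316630 = (1 - 442 - 157463384) - 316630 = -157463825 - 316630 = -157780455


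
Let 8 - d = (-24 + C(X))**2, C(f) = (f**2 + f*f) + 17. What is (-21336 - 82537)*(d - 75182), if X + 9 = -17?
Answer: 195717402727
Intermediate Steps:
X = -26 (X = -9 - 17 = -26)
C(f) = 17 + 2*f**2 (C(f) = (f**2 + f**2) + 17 = 2*f**2 + 17 = 17 + 2*f**2)
d = -1809017 (d = 8 - (-24 + (17 + 2*(-26)**2))**2 = 8 - (-24 + (17 + 2*676))**2 = 8 - (-24 + (17 + 1352))**2 = 8 - (-24 + 1369)**2 = 8 - 1*1345**2 = 8 - 1*1809025 = 8 - 1809025 = -1809017)
(-21336 - 82537)*(d - 75182) = (-21336 - 82537)*(-1809017 - 75182) = -103873*(-1884199) = 195717402727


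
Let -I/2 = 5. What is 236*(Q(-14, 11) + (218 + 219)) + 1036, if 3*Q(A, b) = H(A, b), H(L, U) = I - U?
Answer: 102516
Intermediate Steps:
I = -10 (I = -2*5 = -10)
H(L, U) = -10 - U
Q(A, b) = -10/3 - b/3 (Q(A, b) = (-10 - b)/3 = -10/3 - b/3)
236*(Q(-14, 11) + (218 + 219)) + 1036 = 236*((-10/3 - ⅓*11) + (218 + 219)) + 1036 = 236*((-10/3 - 11/3) + 437) + 1036 = 236*(-7 + 437) + 1036 = 236*430 + 1036 = 101480 + 1036 = 102516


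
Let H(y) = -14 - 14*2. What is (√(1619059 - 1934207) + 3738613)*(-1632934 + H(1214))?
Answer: -6105065302288 - 3265952*I*√78787 ≈ -6.1051e+12 - 9.1672e+8*I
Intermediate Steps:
H(y) = -42 (H(y) = -14 - 28 = -42)
(√(1619059 - 1934207) + 3738613)*(-1632934 + H(1214)) = (√(1619059 - 1934207) + 3738613)*(-1632934 - 42) = (√(-315148) + 3738613)*(-1632976) = (2*I*√78787 + 3738613)*(-1632976) = (3738613 + 2*I*√78787)*(-1632976) = -6105065302288 - 3265952*I*√78787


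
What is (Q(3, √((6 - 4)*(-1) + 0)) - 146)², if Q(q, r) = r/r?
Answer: 21025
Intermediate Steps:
Q(q, r) = 1
(Q(3, √((6 - 4)*(-1) + 0)) - 146)² = (1 - 146)² = (-145)² = 21025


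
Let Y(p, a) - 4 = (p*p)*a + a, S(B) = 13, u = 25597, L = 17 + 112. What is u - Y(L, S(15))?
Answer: -190753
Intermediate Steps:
L = 129
Y(p, a) = 4 + a + a*p**2 (Y(p, a) = 4 + ((p*p)*a + a) = 4 + (p**2*a + a) = 4 + (a*p**2 + a) = 4 + (a + a*p**2) = 4 + a + a*p**2)
u - Y(L, S(15)) = 25597 - (4 + 13 + 13*129**2) = 25597 - (4 + 13 + 13*16641) = 25597 - (4 + 13 + 216333) = 25597 - 1*216350 = 25597 - 216350 = -190753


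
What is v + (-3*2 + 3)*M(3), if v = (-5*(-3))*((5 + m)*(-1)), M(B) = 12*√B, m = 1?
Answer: -90 - 36*√3 ≈ -152.35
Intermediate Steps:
v = -90 (v = (-5*(-3))*((5 + 1)*(-1)) = 15*(6*(-1)) = 15*(-6) = -90)
v + (-3*2 + 3)*M(3) = -90 + (-3*2 + 3)*(12*√3) = -90 + (-6 + 3)*(12*√3) = -90 - 36*√3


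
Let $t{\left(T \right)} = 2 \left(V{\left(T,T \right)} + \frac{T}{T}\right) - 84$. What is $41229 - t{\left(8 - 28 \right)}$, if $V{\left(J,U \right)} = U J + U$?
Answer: $40551$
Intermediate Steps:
$V{\left(J,U \right)} = U + J U$ ($V{\left(J,U \right)} = J U + U = U + J U$)
$t{\left(T \right)} = -82 + 2 T \left(1 + T\right)$ ($t{\left(T \right)} = 2 \left(T \left(1 + T\right) + \frac{T}{T}\right) - 84 = 2 \left(T \left(1 + T\right) + 1\right) - 84 = 2 \left(1 + T \left(1 + T\right)\right) - 84 = \left(2 + 2 T \left(1 + T\right)\right) - 84 = -82 + 2 T \left(1 + T\right)$)
$41229 - t{\left(8 - 28 \right)} = 41229 - \left(-82 + 2 \left(8 - 28\right) \left(1 + \left(8 - 28\right)\right)\right) = 41229 - \left(-82 + 2 \left(-20\right) \left(1 - 20\right)\right) = 41229 - \left(-82 + 2 \left(-20\right) \left(-19\right)\right) = 41229 - \left(-82 + 760\right) = 41229 - 678 = 40551$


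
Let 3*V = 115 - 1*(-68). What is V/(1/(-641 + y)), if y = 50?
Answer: -36051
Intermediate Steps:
V = 61 (V = (115 - 1*(-68))/3 = (115 + 68)/3 = (⅓)*183 = 61)
V/(1/(-641 + y)) = 61/(1/(-641 + 50)) = 61/(1/(-591)) = 61/(-1/591) = 61*(-591) = -36051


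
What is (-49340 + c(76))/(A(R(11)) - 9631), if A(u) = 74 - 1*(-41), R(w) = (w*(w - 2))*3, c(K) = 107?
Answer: 16411/3172 ≈ 5.1737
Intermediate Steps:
R(w) = 3*w*(-2 + w) (R(w) = (w*(-2 + w))*3 = 3*w*(-2 + w))
A(u) = 115 (A(u) = 74 + 41 = 115)
(-49340 + c(76))/(A(R(11)) - 9631) = (-49340 + 107)/(115 - 9631) = -49233/(-9516) = -49233*(-1/9516) = 16411/3172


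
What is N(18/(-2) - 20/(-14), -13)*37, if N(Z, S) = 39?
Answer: 1443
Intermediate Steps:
N(18/(-2) - 20/(-14), -13)*37 = 39*37 = 1443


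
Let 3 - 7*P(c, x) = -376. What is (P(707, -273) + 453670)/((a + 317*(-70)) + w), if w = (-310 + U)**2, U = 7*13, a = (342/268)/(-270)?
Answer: 12767797380/725195807 ≈ 17.606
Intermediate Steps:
P(c, x) = 379/7 (P(c, x) = 3/7 - 1/7*(-376) = 3/7 + 376/7 = 379/7)
a = -19/4020 (a = (342*(1/268))*(-1/270) = (171/134)*(-1/270) = -19/4020 ≈ -0.0047264)
U = 91
w = 47961 (w = (-310 + 91)**2 = (-219)**2 = 47961)
(P(707, -273) + 453670)/((a + 317*(-70)) + w) = (379/7 + 453670)/((-19/4020 + 317*(-70)) + 47961) = 3176069/(7*((-19/4020 - 22190) + 47961)) = 3176069/(7*(-89203819/4020 + 47961)) = 3176069/(7*(103599401/4020)) = (3176069/7)*(4020/103599401) = 12767797380/725195807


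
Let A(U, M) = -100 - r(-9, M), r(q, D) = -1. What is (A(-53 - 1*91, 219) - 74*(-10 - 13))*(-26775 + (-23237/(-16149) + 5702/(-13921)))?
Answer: -1378365308102284/32115747 ≈ -4.2919e+7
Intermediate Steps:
A(U, M) = -99 (A(U, M) = -100 - 1*(-1) = -100 + 1 = -99)
(A(-53 - 1*91, 219) - 74*(-10 - 13))*(-26775 + (-23237/(-16149) + 5702/(-13921))) = (-99 - 74*(-10 - 13))*(-26775 + (-23237/(-16149) + 5702/(-13921))) = (-99 - 74*(-23))*(-26775 + (-23237*(-1/16149) + 5702*(-1/13921))) = (-99 + 1702)*(-26775 + (23237/16149 - 5702/13921)) = 1603*(-26775 + 231400679/224810229) = 1603*(-6019062480796/224810229) = -1378365308102284/32115747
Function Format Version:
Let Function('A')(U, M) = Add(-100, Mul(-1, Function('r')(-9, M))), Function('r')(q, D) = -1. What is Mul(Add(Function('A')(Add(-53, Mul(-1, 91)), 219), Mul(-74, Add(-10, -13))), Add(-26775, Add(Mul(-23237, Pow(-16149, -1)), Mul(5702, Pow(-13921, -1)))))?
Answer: Rational(-1378365308102284, 32115747) ≈ -4.2919e+7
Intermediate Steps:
Function('A')(U, M) = -99 (Function('A')(U, M) = Add(-100, Mul(-1, -1)) = Add(-100, 1) = -99)
Mul(Add(Function('A')(Add(-53, Mul(-1, 91)), 219), Mul(-74, Add(-10, -13))), Add(-26775, Add(Mul(-23237, Pow(-16149, -1)), Mul(5702, Pow(-13921, -1))))) = Mul(Add(-99, Mul(-74, Add(-10, -13))), Add(-26775, Add(Mul(-23237, Pow(-16149, -1)), Mul(5702, Pow(-13921, -1))))) = Mul(Add(-99, Mul(-74, -23)), Add(-26775, Add(Mul(-23237, Rational(-1, 16149)), Mul(5702, Rational(-1, 13921))))) = Mul(Add(-99, 1702), Add(-26775, Add(Rational(23237, 16149), Rational(-5702, 13921)))) = Mul(1603, Add(-26775, Rational(231400679, 224810229))) = Mul(1603, Rational(-6019062480796, 224810229)) = Rational(-1378365308102284, 32115747)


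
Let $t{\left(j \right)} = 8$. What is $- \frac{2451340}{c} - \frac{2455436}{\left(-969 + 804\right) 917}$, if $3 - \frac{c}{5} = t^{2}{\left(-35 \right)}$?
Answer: $\frac{74329781336}{9229605} \approx 8053.4$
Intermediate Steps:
$c = -305$ ($c = 15 - 5 \cdot 8^{2} = 15 - 320 = -305$)
$- \frac{2451340}{c} - \frac{2455436}{\left(-969 + 804\right) 917} = - \frac{2451340}{-305} - \frac{2455436}{\left(-969 + 804\right) 917} = \left(-2451340\right) \left(- \frac{1}{305}\right) - \frac{2455436}{\left(-165\right) 917} = \frac{490268}{61} - \frac{2455436}{-151305} = \frac{490268}{61} - - \frac{2455436}{151305} = \frac{490268}{61} + \frac{2455436}{151305} = \frac{74329781336}{9229605}$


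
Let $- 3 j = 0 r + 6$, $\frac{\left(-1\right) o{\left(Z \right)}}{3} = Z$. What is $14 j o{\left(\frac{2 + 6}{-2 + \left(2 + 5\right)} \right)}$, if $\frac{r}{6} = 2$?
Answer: $\frac{672}{5} \approx 134.4$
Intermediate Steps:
$r = 12$ ($r = 6 \cdot 2 = 12$)
$o{\left(Z \right)} = - 3 Z$
$j = -2$ ($j = - \frac{0 \cdot 12 + 6}{3} = - \frac{0 + 6}{3} = \left(- \frac{1}{3}\right) 6 = -2$)
$14 j o{\left(\frac{2 + 6}{-2 + \left(2 + 5\right)} \right)} = 14 \left(-2\right) \left(- 3 \frac{2 + 6}{-2 + \left(2 + 5\right)}\right) = - 28 \left(- 3 \frac{8}{-2 + 7}\right) = - 28 \left(- 3 \cdot \frac{8}{5}\right) = - 28 \left(- 3 \cdot 8 \cdot \frac{1}{5}\right) = - 28 \left(\left(-3\right) \frac{8}{5}\right) = \left(-28\right) \left(- \frac{24}{5}\right) = \frac{672}{5}$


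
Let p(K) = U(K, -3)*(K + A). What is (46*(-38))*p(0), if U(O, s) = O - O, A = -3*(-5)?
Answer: 0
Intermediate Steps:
A = 15
U(O, s) = 0
p(K) = 0 (p(K) = 0*(K + 15) = 0*(15 + K) = 0)
(46*(-38))*p(0) = (46*(-38))*0 = -1748*0 = 0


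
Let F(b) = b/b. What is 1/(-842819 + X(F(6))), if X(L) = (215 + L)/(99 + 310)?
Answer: -409/344712755 ≈ -1.1865e-6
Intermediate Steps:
F(b) = 1
X(L) = 215/409 + L/409 (X(L) = (215 + L)/409 = (215 + L)*(1/409) = 215/409 + L/409)
1/(-842819 + X(F(6))) = 1/(-842819 + (215/409 + (1/409)*1)) = 1/(-842819 + (215/409 + 1/409)) = 1/(-842819 + 216/409) = 1/(-344712755/409) = -409/344712755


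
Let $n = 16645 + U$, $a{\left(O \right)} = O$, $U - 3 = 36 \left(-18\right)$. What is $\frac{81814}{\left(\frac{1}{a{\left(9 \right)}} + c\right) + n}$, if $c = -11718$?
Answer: $\frac{736326}{38539} \approx 19.106$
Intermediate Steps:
$U = -645$ ($U = 3 + 36 \left(-18\right) = 3 - 648 = -645$)
$n = 16000$ ($n = 16645 - 645 = 16000$)
$\frac{81814}{\left(\frac{1}{a{\left(9 \right)}} + c\right) + n} = \frac{81814}{\left(\frac{1}{9} - 11718\right) + 16000} = \frac{81814}{- \frac{105461}{9} + 16000} = \frac{81814}{\frac{38539}{9}} = 81814 \cdot \frac{9}{38539} = \frac{736326}{38539}$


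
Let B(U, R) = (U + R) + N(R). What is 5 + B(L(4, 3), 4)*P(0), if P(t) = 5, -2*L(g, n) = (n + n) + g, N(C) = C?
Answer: 20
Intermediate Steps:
L(g, n) = -n - g/2 (L(g, n) = -((n + n) + g)/2 = -(2*n + g)/2 = -(g + 2*n)/2 = -n - g/2)
B(U, R) = U + 2*R (B(U, R) = (U + R) + R = (R + U) + R = U + 2*R)
5 + B(L(4, 3), 4)*P(0) = 5 + ((-1*3 - 1/2*4) + 2*4)*5 = 5 + ((-3 - 2) + 8)*5 = 5 + (-5 + 8)*5 = 5 + 3*5 = 5 + 15 = 20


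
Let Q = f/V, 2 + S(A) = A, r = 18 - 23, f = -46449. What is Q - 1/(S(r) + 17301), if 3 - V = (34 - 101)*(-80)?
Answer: 803283649/92643958 ≈ 8.6707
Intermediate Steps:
V = -5357 (V = 3 - (34 - 101)*(-80) = 3 - (-67)*(-80) = 3 - 1*5360 = 3 - 5360 = -5357)
r = -5
S(A) = -2 + A
Q = 46449/5357 (Q = -46449/(-5357) = -46449*(-1/5357) = 46449/5357 ≈ 8.6707)
Q - 1/(S(r) + 17301) = 46449/5357 - 1/((-2 - 5) + 17301) = 46449/5357 - 1/(-7 + 17301) = 46449/5357 - 1/17294 = 803283649/92643958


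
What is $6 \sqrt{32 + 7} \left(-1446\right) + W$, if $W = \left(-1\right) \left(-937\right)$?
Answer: $937 - 8676 \sqrt{39} \approx -53245.0$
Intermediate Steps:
$W = 937$
$6 \sqrt{32 + 7} \left(-1446\right) + W = 6 \sqrt{32 + 7} \left(-1446\right) + 937 = 6 \sqrt{39} \left(-1446\right) + 937 = - 8676 \sqrt{39} + 937 = 937 - 8676 \sqrt{39}$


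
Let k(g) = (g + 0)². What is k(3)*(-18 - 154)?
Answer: -1548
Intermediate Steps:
k(g) = g²
k(3)*(-18 - 154) = 3²*(-18 - 154) = 9*(-172) = -1548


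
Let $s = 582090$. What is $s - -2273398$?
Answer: $2855488$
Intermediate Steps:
$s - -2273398 = 582090 - -2273398 = 582090 + 2273398 = 2855488$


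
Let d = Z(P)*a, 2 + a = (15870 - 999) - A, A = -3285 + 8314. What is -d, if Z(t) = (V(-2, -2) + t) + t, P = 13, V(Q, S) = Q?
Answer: -236160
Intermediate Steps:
A = 5029
Z(t) = -2 + 2*t (Z(t) = (-2 + t) + t = -2 + 2*t)
a = 9840 (a = -2 + ((15870 - 999) - 1*5029) = -2 + (14871 - 5029) = -2 + 9842 = 9840)
d = 236160 (d = (-2 + 2*13)*9840 = (-2 + 26)*9840 = 24*9840 = 236160)
-d = -1*236160 = -236160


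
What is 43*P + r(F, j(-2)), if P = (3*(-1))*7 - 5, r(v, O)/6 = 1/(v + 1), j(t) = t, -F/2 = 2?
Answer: -1120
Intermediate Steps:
F = -4 (F = -2*2 = -4)
r(v, O) = 6/(1 + v) (r(v, O) = 6/(v + 1) = 6/(1 + v))
P = -26 (P = -3*7 - 5 = -21 - 5 = -26)
43*P + r(F, j(-2)) = 43*(-26) + 6/(1 - 4) = -1118 + 6/(-3) = -1118 + 6*(-⅓) = -1118 - 2 = -1120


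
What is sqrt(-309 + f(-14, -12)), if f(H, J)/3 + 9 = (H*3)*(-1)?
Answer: I*sqrt(210) ≈ 14.491*I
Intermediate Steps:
f(H, J) = -27 - 9*H (f(H, J) = -27 + 3*((H*3)*(-1)) = -27 + 3*((3*H)*(-1)) = -27 + 3*(-3*H) = -27 - 9*H)
sqrt(-309 + f(-14, -12)) = sqrt(-309 + (-27 - 9*(-14))) = sqrt(-309 + (-27 + 126)) = sqrt(-309 + 99) = sqrt(-210) = I*sqrt(210)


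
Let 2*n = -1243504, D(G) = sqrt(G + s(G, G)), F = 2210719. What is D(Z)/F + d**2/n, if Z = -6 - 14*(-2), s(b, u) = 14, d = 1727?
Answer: -6593529797839/1374518959688 ≈ -4.7970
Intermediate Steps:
Z = 22 (Z = -6 + 28 = 22)
D(G) = sqrt(14 + G) (D(G) = sqrt(G + 14) = sqrt(14 + G))
n = -621752 (n = (1/2)*(-1243504) = -621752)
D(Z)/F + d**2/n = sqrt(14 + 22)/2210719 + 1727**2/(-621752) = sqrt(36)*(1/2210719) + 2982529*(-1/621752) = 6*(1/2210719) - 2982529/621752 = 6/2210719 - 2982529/621752 = -6593529797839/1374518959688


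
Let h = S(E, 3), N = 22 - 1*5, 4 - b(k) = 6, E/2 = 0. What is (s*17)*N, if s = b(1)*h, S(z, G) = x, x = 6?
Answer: -3468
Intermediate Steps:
E = 0 (E = 2*0 = 0)
b(k) = -2 (b(k) = 4 - 1*6 = 4 - 6 = -2)
N = 17 (N = 22 - 5 = 17)
S(z, G) = 6
h = 6
s = -12 (s = -2*6 = -12)
(s*17)*N = -12*17*17 = -204*17 = -3468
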